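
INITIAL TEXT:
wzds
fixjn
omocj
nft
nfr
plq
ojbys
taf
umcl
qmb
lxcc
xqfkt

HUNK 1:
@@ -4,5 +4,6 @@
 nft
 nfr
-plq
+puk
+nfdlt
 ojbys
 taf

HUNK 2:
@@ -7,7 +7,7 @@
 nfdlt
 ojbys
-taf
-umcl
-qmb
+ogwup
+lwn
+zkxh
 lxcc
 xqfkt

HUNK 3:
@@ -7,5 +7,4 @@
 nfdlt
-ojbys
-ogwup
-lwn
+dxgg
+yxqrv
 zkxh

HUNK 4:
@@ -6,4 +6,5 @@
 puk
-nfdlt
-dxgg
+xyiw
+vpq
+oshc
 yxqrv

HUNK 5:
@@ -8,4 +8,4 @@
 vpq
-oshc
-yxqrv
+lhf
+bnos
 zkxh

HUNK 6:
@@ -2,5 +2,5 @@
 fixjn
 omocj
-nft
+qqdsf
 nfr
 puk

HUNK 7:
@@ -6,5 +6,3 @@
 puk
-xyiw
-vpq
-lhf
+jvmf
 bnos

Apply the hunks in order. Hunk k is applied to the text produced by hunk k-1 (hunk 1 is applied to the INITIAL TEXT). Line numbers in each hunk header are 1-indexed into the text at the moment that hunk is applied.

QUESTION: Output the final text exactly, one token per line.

Answer: wzds
fixjn
omocj
qqdsf
nfr
puk
jvmf
bnos
zkxh
lxcc
xqfkt

Derivation:
Hunk 1: at line 4 remove [plq] add [puk,nfdlt] -> 13 lines: wzds fixjn omocj nft nfr puk nfdlt ojbys taf umcl qmb lxcc xqfkt
Hunk 2: at line 7 remove [taf,umcl,qmb] add [ogwup,lwn,zkxh] -> 13 lines: wzds fixjn omocj nft nfr puk nfdlt ojbys ogwup lwn zkxh lxcc xqfkt
Hunk 3: at line 7 remove [ojbys,ogwup,lwn] add [dxgg,yxqrv] -> 12 lines: wzds fixjn omocj nft nfr puk nfdlt dxgg yxqrv zkxh lxcc xqfkt
Hunk 4: at line 6 remove [nfdlt,dxgg] add [xyiw,vpq,oshc] -> 13 lines: wzds fixjn omocj nft nfr puk xyiw vpq oshc yxqrv zkxh lxcc xqfkt
Hunk 5: at line 8 remove [oshc,yxqrv] add [lhf,bnos] -> 13 lines: wzds fixjn omocj nft nfr puk xyiw vpq lhf bnos zkxh lxcc xqfkt
Hunk 6: at line 2 remove [nft] add [qqdsf] -> 13 lines: wzds fixjn omocj qqdsf nfr puk xyiw vpq lhf bnos zkxh lxcc xqfkt
Hunk 7: at line 6 remove [xyiw,vpq,lhf] add [jvmf] -> 11 lines: wzds fixjn omocj qqdsf nfr puk jvmf bnos zkxh lxcc xqfkt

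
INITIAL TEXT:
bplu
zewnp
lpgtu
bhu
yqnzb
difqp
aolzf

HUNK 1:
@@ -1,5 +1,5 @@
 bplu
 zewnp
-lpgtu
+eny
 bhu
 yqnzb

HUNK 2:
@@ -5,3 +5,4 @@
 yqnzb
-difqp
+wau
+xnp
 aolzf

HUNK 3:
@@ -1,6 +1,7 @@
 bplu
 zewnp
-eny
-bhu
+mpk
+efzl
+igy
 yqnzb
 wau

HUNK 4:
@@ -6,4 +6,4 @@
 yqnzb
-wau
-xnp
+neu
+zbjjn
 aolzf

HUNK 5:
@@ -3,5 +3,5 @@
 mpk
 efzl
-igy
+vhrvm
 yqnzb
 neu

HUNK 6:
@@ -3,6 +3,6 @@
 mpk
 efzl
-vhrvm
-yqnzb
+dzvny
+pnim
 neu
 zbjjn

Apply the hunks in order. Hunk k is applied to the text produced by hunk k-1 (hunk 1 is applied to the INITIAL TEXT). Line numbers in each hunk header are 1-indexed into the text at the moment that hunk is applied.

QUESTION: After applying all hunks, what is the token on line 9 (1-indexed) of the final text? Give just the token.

Hunk 1: at line 1 remove [lpgtu] add [eny] -> 7 lines: bplu zewnp eny bhu yqnzb difqp aolzf
Hunk 2: at line 5 remove [difqp] add [wau,xnp] -> 8 lines: bplu zewnp eny bhu yqnzb wau xnp aolzf
Hunk 3: at line 1 remove [eny,bhu] add [mpk,efzl,igy] -> 9 lines: bplu zewnp mpk efzl igy yqnzb wau xnp aolzf
Hunk 4: at line 6 remove [wau,xnp] add [neu,zbjjn] -> 9 lines: bplu zewnp mpk efzl igy yqnzb neu zbjjn aolzf
Hunk 5: at line 3 remove [igy] add [vhrvm] -> 9 lines: bplu zewnp mpk efzl vhrvm yqnzb neu zbjjn aolzf
Hunk 6: at line 3 remove [vhrvm,yqnzb] add [dzvny,pnim] -> 9 lines: bplu zewnp mpk efzl dzvny pnim neu zbjjn aolzf
Final line 9: aolzf

Answer: aolzf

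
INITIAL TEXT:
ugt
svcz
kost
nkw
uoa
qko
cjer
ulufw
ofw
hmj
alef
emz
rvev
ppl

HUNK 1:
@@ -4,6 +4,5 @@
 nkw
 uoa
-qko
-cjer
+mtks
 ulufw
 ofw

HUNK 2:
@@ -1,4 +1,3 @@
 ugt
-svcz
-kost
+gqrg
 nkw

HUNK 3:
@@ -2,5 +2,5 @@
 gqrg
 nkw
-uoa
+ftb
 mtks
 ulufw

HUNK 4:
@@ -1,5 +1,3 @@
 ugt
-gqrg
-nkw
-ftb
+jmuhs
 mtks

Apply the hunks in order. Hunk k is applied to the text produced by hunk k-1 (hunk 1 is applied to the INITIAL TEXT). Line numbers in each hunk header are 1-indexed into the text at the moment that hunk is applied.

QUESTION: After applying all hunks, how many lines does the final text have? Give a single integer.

Hunk 1: at line 4 remove [qko,cjer] add [mtks] -> 13 lines: ugt svcz kost nkw uoa mtks ulufw ofw hmj alef emz rvev ppl
Hunk 2: at line 1 remove [svcz,kost] add [gqrg] -> 12 lines: ugt gqrg nkw uoa mtks ulufw ofw hmj alef emz rvev ppl
Hunk 3: at line 2 remove [uoa] add [ftb] -> 12 lines: ugt gqrg nkw ftb mtks ulufw ofw hmj alef emz rvev ppl
Hunk 4: at line 1 remove [gqrg,nkw,ftb] add [jmuhs] -> 10 lines: ugt jmuhs mtks ulufw ofw hmj alef emz rvev ppl
Final line count: 10

Answer: 10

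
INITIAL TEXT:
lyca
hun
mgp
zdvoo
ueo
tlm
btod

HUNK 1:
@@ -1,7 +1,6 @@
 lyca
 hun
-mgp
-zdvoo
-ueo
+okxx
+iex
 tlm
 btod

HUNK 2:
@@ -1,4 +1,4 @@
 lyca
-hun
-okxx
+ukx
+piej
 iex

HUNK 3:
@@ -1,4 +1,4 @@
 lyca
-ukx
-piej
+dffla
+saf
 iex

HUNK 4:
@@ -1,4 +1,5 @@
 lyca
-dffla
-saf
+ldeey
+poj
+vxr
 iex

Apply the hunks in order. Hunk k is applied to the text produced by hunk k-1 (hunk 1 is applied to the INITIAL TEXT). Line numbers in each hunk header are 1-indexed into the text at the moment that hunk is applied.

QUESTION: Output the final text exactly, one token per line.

Answer: lyca
ldeey
poj
vxr
iex
tlm
btod

Derivation:
Hunk 1: at line 1 remove [mgp,zdvoo,ueo] add [okxx,iex] -> 6 lines: lyca hun okxx iex tlm btod
Hunk 2: at line 1 remove [hun,okxx] add [ukx,piej] -> 6 lines: lyca ukx piej iex tlm btod
Hunk 3: at line 1 remove [ukx,piej] add [dffla,saf] -> 6 lines: lyca dffla saf iex tlm btod
Hunk 4: at line 1 remove [dffla,saf] add [ldeey,poj,vxr] -> 7 lines: lyca ldeey poj vxr iex tlm btod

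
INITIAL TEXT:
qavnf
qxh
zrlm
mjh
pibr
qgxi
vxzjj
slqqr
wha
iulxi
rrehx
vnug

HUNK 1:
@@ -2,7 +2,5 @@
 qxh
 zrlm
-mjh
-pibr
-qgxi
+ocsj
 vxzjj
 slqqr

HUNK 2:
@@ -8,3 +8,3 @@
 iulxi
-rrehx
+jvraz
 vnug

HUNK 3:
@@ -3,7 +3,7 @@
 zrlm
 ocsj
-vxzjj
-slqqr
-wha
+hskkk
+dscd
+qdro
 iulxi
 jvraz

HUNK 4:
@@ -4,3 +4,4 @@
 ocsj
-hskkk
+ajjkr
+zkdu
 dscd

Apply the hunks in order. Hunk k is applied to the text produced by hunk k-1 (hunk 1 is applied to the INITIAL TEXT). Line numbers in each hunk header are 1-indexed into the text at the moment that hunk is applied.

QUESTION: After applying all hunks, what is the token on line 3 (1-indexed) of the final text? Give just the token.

Hunk 1: at line 2 remove [mjh,pibr,qgxi] add [ocsj] -> 10 lines: qavnf qxh zrlm ocsj vxzjj slqqr wha iulxi rrehx vnug
Hunk 2: at line 8 remove [rrehx] add [jvraz] -> 10 lines: qavnf qxh zrlm ocsj vxzjj slqqr wha iulxi jvraz vnug
Hunk 3: at line 3 remove [vxzjj,slqqr,wha] add [hskkk,dscd,qdro] -> 10 lines: qavnf qxh zrlm ocsj hskkk dscd qdro iulxi jvraz vnug
Hunk 4: at line 4 remove [hskkk] add [ajjkr,zkdu] -> 11 lines: qavnf qxh zrlm ocsj ajjkr zkdu dscd qdro iulxi jvraz vnug
Final line 3: zrlm

Answer: zrlm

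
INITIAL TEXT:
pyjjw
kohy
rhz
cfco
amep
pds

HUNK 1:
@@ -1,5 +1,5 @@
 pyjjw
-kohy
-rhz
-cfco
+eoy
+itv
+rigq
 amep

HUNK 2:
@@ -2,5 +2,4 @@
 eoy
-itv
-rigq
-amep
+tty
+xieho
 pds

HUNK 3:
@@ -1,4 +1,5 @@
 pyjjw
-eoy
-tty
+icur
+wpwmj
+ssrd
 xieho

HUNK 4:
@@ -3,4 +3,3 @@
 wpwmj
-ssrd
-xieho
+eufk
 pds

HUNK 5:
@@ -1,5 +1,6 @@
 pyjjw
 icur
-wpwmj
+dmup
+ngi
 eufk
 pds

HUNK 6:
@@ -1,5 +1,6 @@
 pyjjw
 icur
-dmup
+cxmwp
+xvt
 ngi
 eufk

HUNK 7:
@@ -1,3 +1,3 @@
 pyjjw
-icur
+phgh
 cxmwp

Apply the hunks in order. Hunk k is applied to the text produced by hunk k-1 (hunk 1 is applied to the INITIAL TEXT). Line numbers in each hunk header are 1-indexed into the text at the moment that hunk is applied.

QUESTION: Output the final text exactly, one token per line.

Hunk 1: at line 1 remove [kohy,rhz,cfco] add [eoy,itv,rigq] -> 6 lines: pyjjw eoy itv rigq amep pds
Hunk 2: at line 2 remove [itv,rigq,amep] add [tty,xieho] -> 5 lines: pyjjw eoy tty xieho pds
Hunk 3: at line 1 remove [eoy,tty] add [icur,wpwmj,ssrd] -> 6 lines: pyjjw icur wpwmj ssrd xieho pds
Hunk 4: at line 3 remove [ssrd,xieho] add [eufk] -> 5 lines: pyjjw icur wpwmj eufk pds
Hunk 5: at line 1 remove [wpwmj] add [dmup,ngi] -> 6 lines: pyjjw icur dmup ngi eufk pds
Hunk 6: at line 1 remove [dmup] add [cxmwp,xvt] -> 7 lines: pyjjw icur cxmwp xvt ngi eufk pds
Hunk 7: at line 1 remove [icur] add [phgh] -> 7 lines: pyjjw phgh cxmwp xvt ngi eufk pds

Answer: pyjjw
phgh
cxmwp
xvt
ngi
eufk
pds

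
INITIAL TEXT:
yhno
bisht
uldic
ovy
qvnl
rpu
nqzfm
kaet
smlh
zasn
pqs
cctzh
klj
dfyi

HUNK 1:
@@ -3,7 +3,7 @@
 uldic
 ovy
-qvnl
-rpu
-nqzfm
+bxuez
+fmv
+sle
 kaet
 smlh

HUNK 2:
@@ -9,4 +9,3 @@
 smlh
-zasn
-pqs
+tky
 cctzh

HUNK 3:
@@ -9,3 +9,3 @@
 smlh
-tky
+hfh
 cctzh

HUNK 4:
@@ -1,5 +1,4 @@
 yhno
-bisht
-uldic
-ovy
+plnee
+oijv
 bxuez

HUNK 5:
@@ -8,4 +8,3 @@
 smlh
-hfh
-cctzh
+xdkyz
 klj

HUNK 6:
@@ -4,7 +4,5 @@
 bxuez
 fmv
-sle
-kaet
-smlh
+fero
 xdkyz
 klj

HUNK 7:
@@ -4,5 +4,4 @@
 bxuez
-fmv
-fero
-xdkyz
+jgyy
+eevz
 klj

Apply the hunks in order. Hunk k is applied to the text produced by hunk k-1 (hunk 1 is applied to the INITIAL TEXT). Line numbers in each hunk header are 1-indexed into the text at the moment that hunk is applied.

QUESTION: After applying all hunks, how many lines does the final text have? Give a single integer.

Hunk 1: at line 3 remove [qvnl,rpu,nqzfm] add [bxuez,fmv,sle] -> 14 lines: yhno bisht uldic ovy bxuez fmv sle kaet smlh zasn pqs cctzh klj dfyi
Hunk 2: at line 9 remove [zasn,pqs] add [tky] -> 13 lines: yhno bisht uldic ovy bxuez fmv sle kaet smlh tky cctzh klj dfyi
Hunk 3: at line 9 remove [tky] add [hfh] -> 13 lines: yhno bisht uldic ovy bxuez fmv sle kaet smlh hfh cctzh klj dfyi
Hunk 4: at line 1 remove [bisht,uldic,ovy] add [plnee,oijv] -> 12 lines: yhno plnee oijv bxuez fmv sle kaet smlh hfh cctzh klj dfyi
Hunk 5: at line 8 remove [hfh,cctzh] add [xdkyz] -> 11 lines: yhno plnee oijv bxuez fmv sle kaet smlh xdkyz klj dfyi
Hunk 6: at line 4 remove [sle,kaet,smlh] add [fero] -> 9 lines: yhno plnee oijv bxuez fmv fero xdkyz klj dfyi
Hunk 7: at line 4 remove [fmv,fero,xdkyz] add [jgyy,eevz] -> 8 lines: yhno plnee oijv bxuez jgyy eevz klj dfyi
Final line count: 8

Answer: 8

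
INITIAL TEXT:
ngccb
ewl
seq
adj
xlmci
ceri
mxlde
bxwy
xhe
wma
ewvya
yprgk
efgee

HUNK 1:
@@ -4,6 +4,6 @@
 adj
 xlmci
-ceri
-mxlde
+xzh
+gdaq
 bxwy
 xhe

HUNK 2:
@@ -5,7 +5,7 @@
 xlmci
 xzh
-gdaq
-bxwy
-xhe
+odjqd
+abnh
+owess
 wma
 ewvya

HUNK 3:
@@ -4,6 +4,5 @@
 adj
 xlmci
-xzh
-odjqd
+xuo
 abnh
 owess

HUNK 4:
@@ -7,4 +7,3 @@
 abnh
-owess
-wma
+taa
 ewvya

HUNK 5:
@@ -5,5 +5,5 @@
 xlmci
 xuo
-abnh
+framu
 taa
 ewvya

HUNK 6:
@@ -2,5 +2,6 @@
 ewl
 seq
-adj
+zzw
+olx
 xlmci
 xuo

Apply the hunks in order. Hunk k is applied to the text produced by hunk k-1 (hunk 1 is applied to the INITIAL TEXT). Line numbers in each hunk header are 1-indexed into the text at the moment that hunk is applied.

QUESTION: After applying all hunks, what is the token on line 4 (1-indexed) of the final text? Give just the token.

Answer: zzw

Derivation:
Hunk 1: at line 4 remove [ceri,mxlde] add [xzh,gdaq] -> 13 lines: ngccb ewl seq adj xlmci xzh gdaq bxwy xhe wma ewvya yprgk efgee
Hunk 2: at line 5 remove [gdaq,bxwy,xhe] add [odjqd,abnh,owess] -> 13 lines: ngccb ewl seq adj xlmci xzh odjqd abnh owess wma ewvya yprgk efgee
Hunk 3: at line 4 remove [xzh,odjqd] add [xuo] -> 12 lines: ngccb ewl seq adj xlmci xuo abnh owess wma ewvya yprgk efgee
Hunk 4: at line 7 remove [owess,wma] add [taa] -> 11 lines: ngccb ewl seq adj xlmci xuo abnh taa ewvya yprgk efgee
Hunk 5: at line 5 remove [abnh] add [framu] -> 11 lines: ngccb ewl seq adj xlmci xuo framu taa ewvya yprgk efgee
Hunk 6: at line 2 remove [adj] add [zzw,olx] -> 12 lines: ngccb ewl seq zzw olx xlmci xuo framu taa ewvya yprgk efgee
Final line 4: zzw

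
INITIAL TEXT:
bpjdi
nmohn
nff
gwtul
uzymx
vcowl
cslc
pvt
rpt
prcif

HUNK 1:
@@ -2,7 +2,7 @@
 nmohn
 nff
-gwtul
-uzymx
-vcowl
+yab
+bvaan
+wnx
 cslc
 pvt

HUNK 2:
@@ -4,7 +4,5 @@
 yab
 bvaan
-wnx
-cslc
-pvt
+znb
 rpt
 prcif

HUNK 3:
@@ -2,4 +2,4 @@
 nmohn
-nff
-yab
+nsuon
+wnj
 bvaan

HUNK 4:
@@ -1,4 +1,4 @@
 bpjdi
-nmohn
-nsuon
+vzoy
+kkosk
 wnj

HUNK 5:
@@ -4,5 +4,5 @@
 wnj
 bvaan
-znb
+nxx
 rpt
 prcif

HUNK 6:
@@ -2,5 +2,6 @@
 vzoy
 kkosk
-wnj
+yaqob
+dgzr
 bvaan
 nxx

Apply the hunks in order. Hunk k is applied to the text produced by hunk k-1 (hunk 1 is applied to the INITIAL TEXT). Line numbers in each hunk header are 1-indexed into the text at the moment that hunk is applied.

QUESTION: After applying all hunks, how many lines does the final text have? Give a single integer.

Answer: 9

Derivation:
Hunk 1: at line 2 remove [gwtul,uzymx,vcowl] add [yab,bvaan,wnx] -> 10 lines: bpjdi nmohn nff yab bvaan wnx cslc pvt rpt prcif
Hunk 2: at line 4 remove [wnx,cslc,pvt] add [znb] -> 8 lines: bpjdi nmohn nff yab bvaan znb rpt prcif
Hunk 3: at line 2 remove [nff,yab] add [nsuon,wnj] -> 8 lines: bpjdi nmohn nsuon wnj bvaan znb rpt prcif
Hunk 4: at line 1 remove [nmohn,nsuon] add [vzoy,kkosk] -> 8 lines: bpjdi vzoy kkosk wnj bvaan znb rpt prcif
Hunk 5: at line 4 remove [znb] add [nxx] -> 8 lines: bpjdi vzoy kkosk wnj bvaan nxx rpt prcif
Hunk 6: at line 2 remove [wnj] add [yaqob,dgzr] -> 9 lines: bpjdi vzoy kkosk yaqob dgzr bvaan nxx rpt prcif
Final line count: 9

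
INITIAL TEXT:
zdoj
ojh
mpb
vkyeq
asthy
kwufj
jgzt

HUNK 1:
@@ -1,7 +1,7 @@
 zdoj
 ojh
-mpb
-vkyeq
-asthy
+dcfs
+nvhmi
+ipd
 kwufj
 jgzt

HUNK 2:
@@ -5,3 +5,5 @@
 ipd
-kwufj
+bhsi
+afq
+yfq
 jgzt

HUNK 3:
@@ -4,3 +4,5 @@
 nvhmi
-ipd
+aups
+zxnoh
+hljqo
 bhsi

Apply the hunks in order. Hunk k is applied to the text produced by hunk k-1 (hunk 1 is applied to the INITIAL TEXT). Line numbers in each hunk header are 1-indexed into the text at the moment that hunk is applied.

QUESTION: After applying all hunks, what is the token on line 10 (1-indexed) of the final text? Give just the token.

Answer: yfq

Derivation:
Hunk 1: at line 1 remove [mpb,vkyeq,asthy] add [dcfs,nvhmi,ipd] -> 7 lines: zdoj ojh dcfs nvhmi ipd kwufj jgzt
Hunk 2: at line 5 remove [kwufj] add [bhsi,afq,yfq] -> 9 lines: zdoj ojh dcfs nvhmi ipd bhsi afq yfq jgzt
Hunk 3: at line 4 remove [ipd] add [aups,zxnoh,hljqo] -> 11 lines: zdoj ojh dcfs nvhmi aups zxnoh hljqo bhsi afq yfq jgzt
Final line 10: yfq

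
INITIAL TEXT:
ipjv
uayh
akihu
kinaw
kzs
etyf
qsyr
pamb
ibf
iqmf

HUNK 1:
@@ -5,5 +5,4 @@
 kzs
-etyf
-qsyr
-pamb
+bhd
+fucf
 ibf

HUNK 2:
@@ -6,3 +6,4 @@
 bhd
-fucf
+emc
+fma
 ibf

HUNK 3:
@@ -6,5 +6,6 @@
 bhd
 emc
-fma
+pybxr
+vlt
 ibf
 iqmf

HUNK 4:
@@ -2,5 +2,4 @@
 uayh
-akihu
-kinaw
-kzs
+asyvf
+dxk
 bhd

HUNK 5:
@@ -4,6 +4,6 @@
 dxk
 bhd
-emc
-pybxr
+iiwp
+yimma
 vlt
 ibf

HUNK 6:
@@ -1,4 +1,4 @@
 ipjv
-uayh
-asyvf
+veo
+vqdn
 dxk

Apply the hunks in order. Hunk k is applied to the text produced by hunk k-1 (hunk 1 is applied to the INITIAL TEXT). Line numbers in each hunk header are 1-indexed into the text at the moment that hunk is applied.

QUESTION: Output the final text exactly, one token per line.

Answer: ipjv
veo
vqdn
dxk
bhd
iiwp
yimma
vlt
ibf
iqmf

Derivation:
Hunk 1: at line 5 remove [etyf,qsyr,pamb] add [bhd,fucf] -> 9 lines: ipjv uayh akihu kinaw kzs bhd fucf ibf iqmf
Hunk 2: at line 6 remove [fucf] add [emc,fma] -> 10 lines: ipjv uayh akihu kinaw kzs bhd emc fma ibf iqmf
Hunk 3: at line 6 remove [fma] add [pybxr,vlt] -> 11 lines: ipjv uayh akihu kinaw kzs bhd emc pybxr vlt ibf iqmf
Hunk 4: at line 2 remove [akihu,kinaw,kzs] add [asyvf,dxk] -> 10 lines: ipjv uayh asyvf dxk bhd emc pybxr vlt ibf iqmf
Hunk 5: at line 4 remove [emc,pybxr] add [iiwp,yimma] -> 10 lines: ipjv uayh asyvf dxk bhd iiwp yimma vlt ibf iqmf
Hunk 6: at line 1 remove [uayh,asyvf] add [veo,vqdn] -> 10 lines: ipjv veo vqdn dxk bhd iiwp yimma vlt ibf iqmf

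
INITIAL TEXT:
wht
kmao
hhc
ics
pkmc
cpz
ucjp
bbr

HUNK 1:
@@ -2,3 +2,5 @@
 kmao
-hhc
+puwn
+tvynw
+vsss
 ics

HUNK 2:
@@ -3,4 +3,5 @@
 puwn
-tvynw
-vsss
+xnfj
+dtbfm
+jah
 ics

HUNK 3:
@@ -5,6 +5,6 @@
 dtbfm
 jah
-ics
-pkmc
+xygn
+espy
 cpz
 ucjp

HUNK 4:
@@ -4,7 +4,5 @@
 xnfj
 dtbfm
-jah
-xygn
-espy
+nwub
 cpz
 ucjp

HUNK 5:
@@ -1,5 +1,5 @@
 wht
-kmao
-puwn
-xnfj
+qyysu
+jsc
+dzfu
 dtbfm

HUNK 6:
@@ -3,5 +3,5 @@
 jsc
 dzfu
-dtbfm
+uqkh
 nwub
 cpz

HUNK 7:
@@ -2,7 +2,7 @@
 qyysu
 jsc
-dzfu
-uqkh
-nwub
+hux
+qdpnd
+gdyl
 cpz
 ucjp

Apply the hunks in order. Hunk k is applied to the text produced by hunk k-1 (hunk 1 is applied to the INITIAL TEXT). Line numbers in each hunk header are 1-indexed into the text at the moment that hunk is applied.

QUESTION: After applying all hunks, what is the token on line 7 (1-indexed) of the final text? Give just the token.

Hunk 1: at line 2 remove [hhc] add [puwn,tvynw,vsss] -> 10 lines: wht kmao puwn tvynw vsss ics pkmc cpz ucjp bbr
Hunk 2: at line 3 remove [tvynw,vsss] add [xnfj,dtbfm,jah] -> 11 lines: wht kmao puwn xnfj dtbfm jah ics pkmc cpz ucjp bbr
Hunk 3: at line 5 remove [ics,pkmc] add [xygn,espy] -> 11 lines: wht kmao puwn xnfj dtbfm jah xygn espy cpz ucjp bbr
Hunk 4: at line 4 remove [jah,xygn,espy] add [nwub] -> 9 lines: wht kmao puwn xnfj dtbfm nwub cpz ucjp bbr
Hunk 5: at line 1 remove [kmao,puwn,xnfj] add [qyysu,jsc,dzfu] -> 9 lines: wht qyysu jsc dzfu dtbfm nwub cpz ucjp bbr
Hunk 6: at line 3 remove [dtbfm] add [uqkh] -> 9 lines: wht qyysu jsc dzfu uqkh nwub cpz ucjp bbr
Hunk 7: at line 2 remove [dzfu,uqkh,nwub] add [hux,qdpnd,gdyl] -> 9 lines: wht qyysu jsc hux qdpnd gdyl cpz ucjp bbr
Final line 7: cpz

Answer: cpz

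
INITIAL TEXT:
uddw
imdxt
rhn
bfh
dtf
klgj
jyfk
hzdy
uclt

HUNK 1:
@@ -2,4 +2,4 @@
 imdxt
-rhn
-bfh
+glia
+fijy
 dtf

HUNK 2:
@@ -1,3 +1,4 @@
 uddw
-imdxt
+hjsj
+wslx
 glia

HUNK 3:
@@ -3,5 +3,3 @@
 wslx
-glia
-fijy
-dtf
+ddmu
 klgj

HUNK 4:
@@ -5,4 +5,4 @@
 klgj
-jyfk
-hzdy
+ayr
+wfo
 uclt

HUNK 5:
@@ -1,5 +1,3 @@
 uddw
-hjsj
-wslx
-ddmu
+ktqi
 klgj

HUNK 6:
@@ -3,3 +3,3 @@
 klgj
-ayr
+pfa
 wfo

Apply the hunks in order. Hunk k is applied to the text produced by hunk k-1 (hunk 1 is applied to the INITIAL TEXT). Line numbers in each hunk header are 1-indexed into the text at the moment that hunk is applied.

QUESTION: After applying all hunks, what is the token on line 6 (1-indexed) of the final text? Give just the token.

Hunk 1: at line 2 remove [rhn,bfh] add [glia,fijy] -> 9 lines: uddw imdxt glia fijy dtf klgj jyfk hzdy uclt
Hunk 2: at line 1 remove [imdxt] add [hjsj,wslx] -> 10 lines: uddw hjsj wslx glia fijy dtf klgj jyfk hzdy uclt
Hunk 3: at line 3 remove [glia,fijy,dtf] add [ddmu] -> 8 lines: uddw hjsj wslx ddmu klgj jyfk hzdy uclt
Hunk 4: at line 5 remove [jyfk,hzdy] add [ayr,wfo] -> 8 lines: uddw hjsj wslx ddmu klgj ayr wfo uclt
Hunk 5: at line 1 remove [hjsj,wslx,ddmu] add [ktqi] -> 6 lines: uddw ktqi klgj ayr wfo uclt
Hunk 6: at line 3 remove [ayr] add [pfa] -> 6 lines: uddw ktqi klgj pfa wfo uclt
Final line 6: uclt

Answer: uclt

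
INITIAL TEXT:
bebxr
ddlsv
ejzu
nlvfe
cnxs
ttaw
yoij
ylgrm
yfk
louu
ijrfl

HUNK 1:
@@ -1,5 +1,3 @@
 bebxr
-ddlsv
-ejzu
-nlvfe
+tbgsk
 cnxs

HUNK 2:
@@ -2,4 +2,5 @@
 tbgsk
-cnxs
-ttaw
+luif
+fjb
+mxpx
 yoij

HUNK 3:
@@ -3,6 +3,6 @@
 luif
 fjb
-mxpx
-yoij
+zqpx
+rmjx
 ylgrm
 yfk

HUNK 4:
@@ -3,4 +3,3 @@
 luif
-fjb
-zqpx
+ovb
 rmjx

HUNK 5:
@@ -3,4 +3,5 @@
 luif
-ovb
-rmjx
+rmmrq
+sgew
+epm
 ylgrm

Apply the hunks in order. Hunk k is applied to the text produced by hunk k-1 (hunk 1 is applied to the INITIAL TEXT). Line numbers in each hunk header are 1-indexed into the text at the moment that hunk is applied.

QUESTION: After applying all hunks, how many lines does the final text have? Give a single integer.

Answer: 10

Derivation:
Hunk 1: at line 1 remove [ddlsv,ejzu,nlvfe] add [tbgsk] -> 9 lines: bebxr tbgsk cnxs ttaw yoij ylgrm yfk louu ijrfl
Hunk 2: at line 2 remove [cnxs,ttaw] add [luif,fjb,mxpx] -> 10 lines: bebxr tbgsk luif fjb mxpx yoij ylgrm yfk louu ijrfl
Hunk 3: at line 3 remove [mxpx,yoij] add [zqpx,rmjx] -> 10 lines: bebxr tbgsk luif fjb zqpx rmjx ylgrm yfk louu ijrfl
Hunk 4: at line 3 remove [fjb,zqpx] add [ovb] -> 9 lines: bebxr tbgsk luif ovb rmjx ylgrm yfk louu ijrfl
Hunk 5: at line 3 remove [ovb,rmjx] add [rmmrq,sgew,epm] -> 10 lines: bebxr tbgsk luif rmmrq sgew epm ylgrm yfk louu ijrfl
Final line count: 10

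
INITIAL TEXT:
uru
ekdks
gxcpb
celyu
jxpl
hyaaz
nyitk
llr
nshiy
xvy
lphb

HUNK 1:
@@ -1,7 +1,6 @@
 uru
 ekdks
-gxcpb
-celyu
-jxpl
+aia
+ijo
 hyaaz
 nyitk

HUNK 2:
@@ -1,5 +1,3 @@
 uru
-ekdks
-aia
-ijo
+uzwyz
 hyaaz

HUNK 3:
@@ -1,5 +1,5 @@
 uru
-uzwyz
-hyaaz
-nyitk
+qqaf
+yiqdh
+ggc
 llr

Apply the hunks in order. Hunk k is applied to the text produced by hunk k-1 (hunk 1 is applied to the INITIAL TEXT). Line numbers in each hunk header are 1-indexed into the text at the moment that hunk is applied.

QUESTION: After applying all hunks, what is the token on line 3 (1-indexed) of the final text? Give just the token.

Answer: yiqdh

Derivation:
Hunk 1: at line 1 remove [gxcpb,celyu,jxpl] add [aia,ijo] -> 10 lines: uru ekdks aia ijo hyaaz nyitk llr nshiy xvy lphb
Hunk 2: at line 1 remove [ekdks,aia,ijo] add [uzwyz] -> 8 lines: uru uzwyz hyaaz nyitk llr nshiy xvy lphb
Hunk 3: at line 1 remove [uzwyz,hyaaz,nyitk] add [qqaf,yiqdh,ggc] -> 8 lines: uru qqaf yiqdh ggc llr nshiy xvy lphb
Final line 3: yiqdh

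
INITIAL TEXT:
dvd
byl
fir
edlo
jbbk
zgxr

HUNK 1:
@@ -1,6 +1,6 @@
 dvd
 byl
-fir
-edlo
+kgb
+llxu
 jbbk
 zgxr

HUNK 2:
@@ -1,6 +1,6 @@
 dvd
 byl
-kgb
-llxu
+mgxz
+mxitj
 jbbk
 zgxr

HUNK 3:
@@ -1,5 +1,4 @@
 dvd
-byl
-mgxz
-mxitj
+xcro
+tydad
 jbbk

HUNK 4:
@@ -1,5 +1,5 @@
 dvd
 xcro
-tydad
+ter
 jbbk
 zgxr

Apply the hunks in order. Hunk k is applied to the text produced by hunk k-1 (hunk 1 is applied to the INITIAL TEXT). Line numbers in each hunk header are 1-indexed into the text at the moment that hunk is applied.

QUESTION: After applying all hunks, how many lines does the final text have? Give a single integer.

Answer: 5

Derivation:
Hunk 1: at line 1 remove [fir,edlo] add [kgb,llxu] -> 6 lines: dvd byl kgb llxu jbbk zgxr
Hunk 2: at line 1 remove [kgb,llxu] add [mgxz,mxitj] -> 6 lines: dvd byl mgxz mxitj jbbk zgxr
Hunk 3: at line 1 remove [byl,mgxz,mxitj] add [xcro,tydad] -> 5 lines: dvd xcro tydad jbbk zgxr
Hunk 4: at line 1 remove [tydad] add [ter] -> 5 lines: dvd xcro ter jbbk zgxr
Final line count: 5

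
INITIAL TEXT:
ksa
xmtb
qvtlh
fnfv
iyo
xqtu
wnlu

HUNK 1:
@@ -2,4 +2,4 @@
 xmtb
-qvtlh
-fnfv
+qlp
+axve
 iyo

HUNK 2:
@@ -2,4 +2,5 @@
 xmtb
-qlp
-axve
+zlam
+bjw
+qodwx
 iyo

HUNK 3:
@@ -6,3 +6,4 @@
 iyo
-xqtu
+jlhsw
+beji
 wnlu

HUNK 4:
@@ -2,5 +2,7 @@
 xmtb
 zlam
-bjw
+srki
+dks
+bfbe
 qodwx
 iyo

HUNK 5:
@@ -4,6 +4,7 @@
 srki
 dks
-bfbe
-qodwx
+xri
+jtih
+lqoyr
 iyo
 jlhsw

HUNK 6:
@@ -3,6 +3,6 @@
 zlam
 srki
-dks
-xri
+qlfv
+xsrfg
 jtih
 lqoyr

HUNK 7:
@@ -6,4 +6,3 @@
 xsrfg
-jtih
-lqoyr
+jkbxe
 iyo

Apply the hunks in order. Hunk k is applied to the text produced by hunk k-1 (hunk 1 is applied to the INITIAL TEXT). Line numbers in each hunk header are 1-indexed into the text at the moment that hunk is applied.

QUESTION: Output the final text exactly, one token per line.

Hunk 1: at line 2 remove [qvtlh,fnfv] add [qlp,axve] -> 7 lines: ksa xmtb qlp axve iyo xqtu wnlu
Hunk 2: at line 2 remove [qlp,axve] add [zlam,bjw,qodwx] -> 8 lines: ksa xmtb zlam bjw qodwx iyo xqtu wnlu
Hunk 3: at line 6 remove [xqtu] add [jlhsw,beji] -> 9 lines: ksa xmtb zlam bjw qodwx iyo jlhsw beji wnlu
Hunk 4: at line 2 remove [bjw] add [srki,dks,bfbe] -> 11 lines: ksa xmtb zlam srki dks bfbe qodwx iyo jlhsw beji wnlu
Hunk 5: at line 4 remove [bfbe,qodwx] add [xri,jtih,lqoyr] -> 12 lines: ksa xmtb zlam srki dks xri jtih lqoyr iyo jlhsw beji wnlu
Hunk 6: at line 3 remove [dks,xri] add [qlfv,xsrfg] -> 12 lines: ksa xmtb zlam srki qlfv xsrfg jtih lqoyr iyo jlhsw beji wnlu
Hunk 7: at line 6 remove [jtih,lqoyr] add [jkbxe] -> 11 lines: ksa xmtb zlam srki qlfv xsrfg jkbxe iyo jlhsw beji wnlu

Answer: ksa
xmtb
zlam
srki
qlfv
xsrfg
jkbxe
iyo
jlhsw
beji
wnlu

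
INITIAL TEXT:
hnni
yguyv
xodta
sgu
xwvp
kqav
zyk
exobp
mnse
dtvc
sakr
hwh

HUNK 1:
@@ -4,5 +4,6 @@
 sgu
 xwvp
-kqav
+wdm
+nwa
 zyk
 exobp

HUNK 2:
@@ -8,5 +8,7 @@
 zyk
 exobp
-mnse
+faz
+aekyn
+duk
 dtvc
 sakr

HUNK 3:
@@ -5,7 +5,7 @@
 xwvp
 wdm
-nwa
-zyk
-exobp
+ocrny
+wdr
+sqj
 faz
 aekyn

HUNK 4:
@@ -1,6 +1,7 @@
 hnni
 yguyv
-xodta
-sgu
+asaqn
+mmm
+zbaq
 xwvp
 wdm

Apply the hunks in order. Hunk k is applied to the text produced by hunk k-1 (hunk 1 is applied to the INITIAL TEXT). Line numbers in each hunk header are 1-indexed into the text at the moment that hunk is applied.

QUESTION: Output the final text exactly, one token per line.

Answer: hnni
yguyv
asaqn
mmm
zbaq
xwvp
wdm
ocrny
wdr
sqj
faz
aekyn
duk
dtvc
sakr
hwh

Derivation:
Hunk 1: at line 4 remove [kqav] add [wdm,nwa] -> 13 lines: hnni yguyv xodta sgu xwvp wdm nwa zyk exobp mnse dtvc sakr hwh
Hunk 2: at line 8 remove [mnse] add [faz,aekyn,duk] -> 15 lines: hnni yguyv xodta sgu xwvp wdm nwa zyk exobp faz aekyn duk dtvc sakr hwh
Hunk 3: at line 5 remove [nwa,zyk,exobp] add [ocrny,wdr,sqj] -> 15 lines: hnni yguyv xodta sgu xwvp wdm ocrny wdr sqj faz aekyn duk dtvc sakr hwh
Hunk 4: at line 1 remove [xodta,sgu] add [asaqn,mmm,zbaq] -> 16 lines: hnni yguyv asaqn mmm zbaq xwvp wdm ocrny wdr sqj faz aekyn duk dtvc sakr hwh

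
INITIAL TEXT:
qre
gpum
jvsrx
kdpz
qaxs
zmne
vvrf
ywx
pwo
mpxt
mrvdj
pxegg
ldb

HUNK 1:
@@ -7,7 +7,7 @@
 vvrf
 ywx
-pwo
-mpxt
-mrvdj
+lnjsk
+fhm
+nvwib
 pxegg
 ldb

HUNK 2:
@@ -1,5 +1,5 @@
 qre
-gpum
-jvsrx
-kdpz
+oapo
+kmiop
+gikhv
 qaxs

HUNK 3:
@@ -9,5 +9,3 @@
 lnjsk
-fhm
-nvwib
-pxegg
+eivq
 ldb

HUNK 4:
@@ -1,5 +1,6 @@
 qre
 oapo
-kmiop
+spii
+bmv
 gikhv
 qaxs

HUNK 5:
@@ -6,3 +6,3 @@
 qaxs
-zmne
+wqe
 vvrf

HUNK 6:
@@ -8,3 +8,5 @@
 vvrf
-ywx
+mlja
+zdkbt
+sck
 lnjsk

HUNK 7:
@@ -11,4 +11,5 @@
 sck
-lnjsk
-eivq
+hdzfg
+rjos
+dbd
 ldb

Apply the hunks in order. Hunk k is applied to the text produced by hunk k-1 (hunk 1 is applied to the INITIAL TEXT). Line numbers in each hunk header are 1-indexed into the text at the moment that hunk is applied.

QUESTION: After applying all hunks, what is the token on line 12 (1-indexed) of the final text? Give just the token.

Answer: hdzfg

Derivation:
Hunk 1: at line 7 remove [pwo,mpxt,mrvdj] add [lnjsk,fhm,nvwib] -> 13 lines: qre gpum jvsrx kdpz qaxs zmne vvrf ywx lnjsk fhm nvwib pxegg ldb
Hunk 2: at line 1 remove [gpum,jvsrx,kdpz] add [oapo,kmiop,gikhv] -> 13 lines: qre oapo kmiop gikhv qaxs zmne vvrf ywx lnjsk fhm nvwib pxegg ldb
Hunk 3: at line 9 remove [fhm,nvwib,pxegg] add [eivq] -> 11 lines: qre oapo kmiop gikhv qaxs zmne vvrf ywx lnjsk eivq ldb
Hunk 4: at line 1 remove [kmiop] add [spii,bmv] -> 12 lines: qre oapo spii bmv gikhv qaxs zmne vvrf ywx lnjsk eivq ldb
Hunk 5: at line 6 remove [zmne] add [wqe] -> 12 lines: qre oapo spii bmv gikhv qaxs wqe vvrf ywx lnjsk eivq ldb
Hunk 6: at line 8 remove [ywx] add [mlja,zdkbt,sck] -> 14 lines: qre oapo spii bmv gikhv qaxs wqe vvrf mlja zdkbt sck lnjsk eivq ldb
Hunk 7: at line 11 remove [lnjsk,eivq] add [hdzfg,rjos,dbd] -> 15 lines: qre oapo spii bmv gikhv qaxs wqe vvrf mlja zdkbt sck hdzfg rjos dbd ldb
Final line 12: hdzfg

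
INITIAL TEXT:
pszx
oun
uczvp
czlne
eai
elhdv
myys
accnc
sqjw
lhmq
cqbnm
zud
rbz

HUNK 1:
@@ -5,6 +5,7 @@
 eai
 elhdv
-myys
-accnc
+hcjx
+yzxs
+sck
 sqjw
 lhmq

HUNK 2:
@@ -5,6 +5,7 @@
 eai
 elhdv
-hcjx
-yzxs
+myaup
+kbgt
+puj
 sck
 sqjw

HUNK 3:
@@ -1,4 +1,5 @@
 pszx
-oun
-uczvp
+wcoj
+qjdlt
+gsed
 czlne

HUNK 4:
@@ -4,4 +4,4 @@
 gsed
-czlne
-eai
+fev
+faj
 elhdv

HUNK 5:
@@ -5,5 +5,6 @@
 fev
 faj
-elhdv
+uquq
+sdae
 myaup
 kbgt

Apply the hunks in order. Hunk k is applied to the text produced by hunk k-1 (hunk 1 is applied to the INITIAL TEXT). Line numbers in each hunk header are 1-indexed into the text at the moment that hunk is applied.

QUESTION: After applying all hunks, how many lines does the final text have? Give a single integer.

Answer: 17

Derivation:
Hunk 1: at line 5 remove [myys,accnc] add [hcjx,yzxs,sck] -> 14 lines: pszx oun uczvp czlne eai elhdv hcjx yzxs sck sqjw lhmq cqbnm zud rbz
Hunk 2: at line 5 remove [hcjx,yzxs] add [myaup,kbgt,puj] -> 15 lines: pszx oun uczvp czlne eai elhdv myaup kbgt puj sck sqjw lhmq cqbnm zud rbz
Hunk 3: at line 1 remove [oun,uczvp] add [wcoj,qjdlt,gsed] -> 16 lines: pszx wcoj qjdlt gsed czlne eai elhdv myaup kbgt puj sck sqjw lhmq cqbnm zud rbz
Hunk 4: at line 4 remove [czlne,eai] add [fev,faj] -> 16 lines: pszx wcoj qjdlt gsed fev faj elhdv myaup kbgt puj sck sqjw lhmq cqbnm zud rbz
Hunk 5: at line 5 remove [elhdv] add [uquq,sdae] -> 17 lines: pszx wcoj qjdlt gsed fev faj uquq sdae myaup kbgt puj sck sqjw lhmq cqbnm zud rbz
Final line count: 17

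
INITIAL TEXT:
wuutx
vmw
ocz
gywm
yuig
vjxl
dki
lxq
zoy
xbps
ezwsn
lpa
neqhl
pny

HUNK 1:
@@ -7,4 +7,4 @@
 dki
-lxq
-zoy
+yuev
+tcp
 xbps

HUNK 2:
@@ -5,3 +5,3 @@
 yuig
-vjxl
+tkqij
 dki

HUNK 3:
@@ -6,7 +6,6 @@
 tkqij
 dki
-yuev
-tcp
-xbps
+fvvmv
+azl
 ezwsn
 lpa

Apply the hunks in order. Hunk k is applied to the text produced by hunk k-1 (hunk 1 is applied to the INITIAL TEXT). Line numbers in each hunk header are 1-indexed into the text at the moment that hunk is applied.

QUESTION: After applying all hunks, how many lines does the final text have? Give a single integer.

Answer: 13

Derivation:
Hunk 1: at line 7 remove [lxq,zoy] add [yuev,tcp] -> 14 lines: wuutx vmw ocz gywm yuig vjxl dki yuev tcp xbps ezwsn lpa neqhl pny
Hunk 2: at line 5 remove [vjxl] add [tkqij] -> 14 lines: wuutx vmw ocz gywm yuig tkqij dki yuev tcp xbps ezwsn lpa neqhl pny
Hunk 3: at line 6 remove [yuev,tcp,xbps] add [fvvmv,azl] -> 13 lines: wuutx vmw ocz gywm yuig tkqij dki fvvmv azl ezwsn lpa neqhl pny
Final line count: 13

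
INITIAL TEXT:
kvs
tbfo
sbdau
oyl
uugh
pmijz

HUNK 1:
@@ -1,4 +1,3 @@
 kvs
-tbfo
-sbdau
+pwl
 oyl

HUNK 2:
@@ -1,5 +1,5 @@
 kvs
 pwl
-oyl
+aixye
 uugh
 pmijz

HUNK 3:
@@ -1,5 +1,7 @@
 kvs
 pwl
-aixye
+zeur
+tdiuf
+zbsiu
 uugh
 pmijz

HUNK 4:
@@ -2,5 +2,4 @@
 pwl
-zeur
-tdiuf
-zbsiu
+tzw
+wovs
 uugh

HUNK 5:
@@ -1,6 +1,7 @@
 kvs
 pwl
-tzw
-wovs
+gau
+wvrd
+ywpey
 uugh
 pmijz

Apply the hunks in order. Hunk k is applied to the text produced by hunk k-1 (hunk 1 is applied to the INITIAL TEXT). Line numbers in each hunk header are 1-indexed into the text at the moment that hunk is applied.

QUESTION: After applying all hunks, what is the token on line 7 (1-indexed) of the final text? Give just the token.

Answer: pmijz

Derivation:
Hunk 1: at line 1 remove [tbfo,sbdau] add [pwl] -> 5 lines: kvs pwl oyl uugh pmijz
Hunk 2: at line 1 remove [oyl] add [aixye] -> 5 lines: kvs pwl aixye uugh pmijz
Hunk 3: at line 1 remove [aixye] add [zeur,tdiuf,zbsiu] -> 7 lines: kvs pwl zeur tdiuf zbsiu uugh pmijz
Hunk 4: at line 2 remove [zeur,tdiuf,zbsiu] add [tzw,wovs] -> 6 lines: kvs pwl tzw wovs uugh pmijz
Hunk 5: at line 1 remove [tzw,wovs] add [gau,wvrd,ywpey] -> 7 lines: kvs pwl gau wvrd ywpey uugh pmijz
Final line 7: pmijz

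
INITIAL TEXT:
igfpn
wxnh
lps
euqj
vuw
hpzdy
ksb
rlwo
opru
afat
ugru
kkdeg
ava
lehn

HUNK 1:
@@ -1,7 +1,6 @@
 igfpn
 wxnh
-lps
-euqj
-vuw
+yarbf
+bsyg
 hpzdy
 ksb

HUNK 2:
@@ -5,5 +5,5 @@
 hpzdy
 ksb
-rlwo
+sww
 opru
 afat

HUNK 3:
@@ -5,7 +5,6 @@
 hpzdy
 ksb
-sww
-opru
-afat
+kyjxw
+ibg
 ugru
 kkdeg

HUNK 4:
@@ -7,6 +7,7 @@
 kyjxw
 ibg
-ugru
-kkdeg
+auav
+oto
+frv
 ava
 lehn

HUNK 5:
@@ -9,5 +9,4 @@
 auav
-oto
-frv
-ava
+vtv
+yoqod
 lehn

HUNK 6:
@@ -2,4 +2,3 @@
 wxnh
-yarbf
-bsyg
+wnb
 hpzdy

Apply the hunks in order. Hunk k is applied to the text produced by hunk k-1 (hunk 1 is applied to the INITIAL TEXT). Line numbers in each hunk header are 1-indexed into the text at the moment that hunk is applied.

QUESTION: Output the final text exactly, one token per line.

Hunk 1: at line 1 remove [lps,euqj,vuw] add [yarbf,bsyg] -> 13 lines: igfpn wxnh yarbf bsyg hpzdy ksb rlwo opru afat ugru kkdeg ava lehn
Hunk 2: at line 5 remove [rlwo] add [sww] -> 13 lines: igfpn wxnh yarbf bsyg hpzdy ksb sww opru afat ugru kkdeg ava lehn
Hunk 3: at line 5 remove [sww,opru,afat] add [kyjxw,ibg] -> 12 lines: igfpn wxnh yarbf bsyg hpzdy ksb kyjxw ibg ugru kkdeg ava lehn
Hunk 4: at line 7 remove [ugru,kkdeg] add [auav,oto,frv] -> 13 lines: igfpn wxnh yarbf bsyg hpzdy ksb kyjxw ibg auav oto frv ava lehn
Hunk 5: at line 9 remove [oto,frv,ava] add [vtv,yoqod] -> 12 lines: igfpn wxnh yarbf bsyg hpzdy ksb kyjxw ibg auav vtv yoqod lehn
Hunk 6: at line 2 remove [yarbf,bsyg] add [wnb] -> 11 lines: igfpn wxnh wnb hpzdy ksb kyjxw ibg auav vtv yoqod lehn

Answer: igfpn
wxnh
wnb
hpzdy
ksb
kyjxw
ibg
auav
vtv
yoqod
lehn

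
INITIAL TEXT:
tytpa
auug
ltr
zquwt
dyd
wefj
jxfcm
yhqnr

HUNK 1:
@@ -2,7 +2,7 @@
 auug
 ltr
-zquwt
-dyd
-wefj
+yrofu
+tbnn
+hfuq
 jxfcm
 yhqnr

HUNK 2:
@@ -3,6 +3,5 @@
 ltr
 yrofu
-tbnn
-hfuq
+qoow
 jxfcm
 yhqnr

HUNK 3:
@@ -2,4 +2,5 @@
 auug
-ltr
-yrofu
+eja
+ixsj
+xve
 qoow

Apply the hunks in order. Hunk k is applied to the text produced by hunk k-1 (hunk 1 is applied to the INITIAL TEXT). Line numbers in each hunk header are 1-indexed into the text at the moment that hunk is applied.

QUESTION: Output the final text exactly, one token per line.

Hunk 1: at line 2 remove [zquwt,dyd,wefj] add [yrofu,tbnn,hfuq] -> 8 lines: tytpa auug ltr yrofu tbnn hfuq jxfcm yhqnr
Hunk 2: at line 3 remove [tbnn,hfuq] add [qoow] -> 7 lines: tytpa auug ltr yrofu qoow jxfcm yhqnr
Hunk 3: at line 2 remove [ltr,yrofu] add [eja,ixsj,xve] -> 8 lines: tytpa auug eja ixsj xve qoow jxfcm yhqnr

Answer: tytpa
auug
eja
ixsj
xve
qoow
jxfcm
yhqnr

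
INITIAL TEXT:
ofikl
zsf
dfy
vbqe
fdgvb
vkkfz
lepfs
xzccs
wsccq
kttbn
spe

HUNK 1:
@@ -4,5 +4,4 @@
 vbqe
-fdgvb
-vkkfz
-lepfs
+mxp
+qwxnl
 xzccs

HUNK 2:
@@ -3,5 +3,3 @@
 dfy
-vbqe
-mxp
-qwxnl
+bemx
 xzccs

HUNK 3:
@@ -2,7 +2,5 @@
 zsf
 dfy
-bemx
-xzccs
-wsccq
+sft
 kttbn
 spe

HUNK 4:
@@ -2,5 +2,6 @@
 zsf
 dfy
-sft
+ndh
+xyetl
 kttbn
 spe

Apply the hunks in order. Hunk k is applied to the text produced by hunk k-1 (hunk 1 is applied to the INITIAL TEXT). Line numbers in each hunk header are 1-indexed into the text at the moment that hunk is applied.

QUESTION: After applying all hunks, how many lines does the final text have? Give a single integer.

Answer: 7

Derivation:
Hunk 1: at line 4 remove [fdgvb,vkkfz,lepfs] add [mxp,qwxnl] -> 10 lines: ofikl zsf dfy vbqe mxp qwxnl xzccs wsccq kttbn spe
Hunk 2: at line 3 remove [vbqe,mxp,qwxnl] add [bemx] -> 8 lines: ofikl zsf dfy bemx xzccs wsccq kttbn spe
Hunk 3: at line 2 remove [bemx,xzccs,wsccq] add [sft] -> 6 lines: ofikl zsf dfy sft kttbn spe
Hunk 4: at line 2 remove [sft] add [ndh,xyetl] -> 7 lines: ofikl zsf dfy ndh xyetl kttbn spe
Final line count: 7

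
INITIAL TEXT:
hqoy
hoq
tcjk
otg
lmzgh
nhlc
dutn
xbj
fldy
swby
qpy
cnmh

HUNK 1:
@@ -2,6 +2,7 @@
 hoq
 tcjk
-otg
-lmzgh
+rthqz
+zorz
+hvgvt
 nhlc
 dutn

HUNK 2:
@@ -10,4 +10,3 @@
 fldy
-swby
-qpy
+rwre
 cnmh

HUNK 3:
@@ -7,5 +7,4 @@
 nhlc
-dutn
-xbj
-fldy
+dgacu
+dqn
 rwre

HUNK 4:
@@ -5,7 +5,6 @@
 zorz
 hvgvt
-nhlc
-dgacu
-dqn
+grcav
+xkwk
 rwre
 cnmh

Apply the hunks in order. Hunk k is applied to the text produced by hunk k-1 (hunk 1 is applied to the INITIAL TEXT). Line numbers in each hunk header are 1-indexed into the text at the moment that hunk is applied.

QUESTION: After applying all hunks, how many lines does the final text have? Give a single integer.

Hunk 1: at line 2 remove [otg,lmzgh] add [rthqz,zorz,hvgvt] -> 13 lines: hqoy hoq tcjk rthqz zorz hvgvt nhlc dutn xbj fldy swby qpy cnmh
Hunk 2: at line 10 remove [swby,qpy] add [rwre] -> 12 lines: hqoy hoq tcjk rthqz zorz hvgvt nhlc dutn xbj fldy rwre cnmh
Hunk 3: at line 7 remove [dutn,xbj,fldy] add [dgacu,dqn] -> 11 lines: hqoy hoq tcjk rthqz zorz hvgvt nhlc dgacu dqn rwre cnmh
Hunk 4: at line 5 remove [nhlc,dgacu,dqn] add [grcav,xkwk] -> 10 lines: hqoy hoq tcjk rthqz zorz hvgvt grcav xkwk rwre cnmh
Final line count: 10

Answer: 10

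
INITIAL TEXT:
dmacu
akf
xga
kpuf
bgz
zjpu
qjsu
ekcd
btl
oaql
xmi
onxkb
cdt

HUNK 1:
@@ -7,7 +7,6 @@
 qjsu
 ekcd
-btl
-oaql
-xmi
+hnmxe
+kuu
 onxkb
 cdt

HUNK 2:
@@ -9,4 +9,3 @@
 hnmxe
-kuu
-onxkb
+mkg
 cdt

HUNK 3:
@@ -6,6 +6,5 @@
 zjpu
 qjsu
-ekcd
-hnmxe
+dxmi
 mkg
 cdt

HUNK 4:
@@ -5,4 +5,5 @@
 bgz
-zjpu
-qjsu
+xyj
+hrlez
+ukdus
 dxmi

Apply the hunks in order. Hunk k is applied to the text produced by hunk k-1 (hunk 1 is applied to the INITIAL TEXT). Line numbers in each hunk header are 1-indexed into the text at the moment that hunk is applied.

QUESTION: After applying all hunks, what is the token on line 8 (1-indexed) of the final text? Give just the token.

Answer: ukdus

Derivation:
Hunk 1: at line 7 remove [btl,oaql,xmi] add [hnmxe,kuu] -> 12 lines: dmacu akf xga kpuf bgz zjpu qjsu ekcd hnmxe kuu onxkb cdt
Hunk 2: at line 9 remove [kuu,onxkb] add [mkg] -> 11 lines: dmacu akf xga kpuf bgz zjpu qjsu ekcd hnmxe mkg cdt
Hunk 3: at line 6 remove [ekcd,hnmxe] add [dxmi] -> 10 lines: dmacu akf xga kpuf bgz zjpu qjsu dxmi mkg cdt
Hunk 4: at line 5 remove [zjpu,qjsu] add [xyj,hrlez,ukdus] -> 11 lines: dmacu akf xga kpuf bgz xyj hrlez ukdus dxmi mkg cdt
Final line 8: ukdus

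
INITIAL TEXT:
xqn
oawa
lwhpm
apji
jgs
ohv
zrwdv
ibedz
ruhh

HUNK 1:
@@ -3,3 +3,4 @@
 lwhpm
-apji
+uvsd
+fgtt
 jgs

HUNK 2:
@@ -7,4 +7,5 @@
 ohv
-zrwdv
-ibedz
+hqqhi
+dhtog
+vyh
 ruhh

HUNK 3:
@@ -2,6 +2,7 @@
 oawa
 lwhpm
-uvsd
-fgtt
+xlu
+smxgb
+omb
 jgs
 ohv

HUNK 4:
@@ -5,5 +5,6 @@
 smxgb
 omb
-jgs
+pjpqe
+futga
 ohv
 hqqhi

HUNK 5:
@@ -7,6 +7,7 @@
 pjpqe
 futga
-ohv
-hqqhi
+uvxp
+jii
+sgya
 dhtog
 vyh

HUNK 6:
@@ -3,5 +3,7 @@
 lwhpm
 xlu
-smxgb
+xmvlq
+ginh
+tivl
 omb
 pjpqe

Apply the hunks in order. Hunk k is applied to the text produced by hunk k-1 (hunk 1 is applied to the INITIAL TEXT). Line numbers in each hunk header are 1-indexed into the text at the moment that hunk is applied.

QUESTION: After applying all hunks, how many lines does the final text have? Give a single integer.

Answer: 16

Derivation:
Hunk 1: at line 3 remove [apji] add [uvsd,fgtt] -> 10 lines: xqn oawa lwhpm uvsd fgtt jgs ohv zrwdv ibedz ruhh
Hunk 2: at line 7 remove [zrwdv,ibedz] add [hqqhi,dhtog,vyh] -> 11 lines: xqn oawa lwhpm uvsd fgtt jgs ohv hqqhi dhtog vyh ruhh
Hunk 3: at line 2 remove [uvsd,fgtt] add [xlu,smxgb,omb] -> 12 lines: xqn oawa lwhpm xlu smxgb omb jgs ohv hqqhi dhtog vyh ruhh
Hunk 4: at line 5 remove [jgs] add [pjpqe,futga] -> 13 lines: xqn oawa lwhpm xlu smxgb omb pjpqe futga ohv hqqhi dhtog vyh ruhh
Hunk 5: at line 7 remove [ohv,hqqhi] add [uvxp,jii,sgya] -> 14 lines: xqn oawa lwhpm xlu smxgb omb pjpqe futga uvxp jii sgya dhtog vyh ruhh
Hunk 6: at line 3 remove [smxgb] add [xmvlq,ginh,tivl] -> 16 lines: xqn oawa lwhpm xlu xmvlq ginh tivl omb pjpqe futga uvxp jii sgya dhtog vyh ruhh
Final line count: 16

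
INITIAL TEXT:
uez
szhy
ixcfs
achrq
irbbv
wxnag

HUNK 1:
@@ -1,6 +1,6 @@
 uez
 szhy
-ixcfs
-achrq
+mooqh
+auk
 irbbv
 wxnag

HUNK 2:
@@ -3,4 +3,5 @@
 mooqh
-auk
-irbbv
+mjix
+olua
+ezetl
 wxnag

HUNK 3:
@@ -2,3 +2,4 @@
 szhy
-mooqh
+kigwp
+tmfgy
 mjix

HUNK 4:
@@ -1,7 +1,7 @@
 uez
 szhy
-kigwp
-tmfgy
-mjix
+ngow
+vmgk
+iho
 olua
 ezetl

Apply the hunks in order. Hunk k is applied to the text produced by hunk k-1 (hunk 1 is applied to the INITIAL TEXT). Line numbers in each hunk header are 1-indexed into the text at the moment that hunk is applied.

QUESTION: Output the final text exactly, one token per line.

Answer: uez
szhy
ngow
vmgk
iho
olua
ezetl
wxnag

Derivation:
Hunk 1: at line 1 remove [ixcfs,achrq] add [mooqh,auk] -> 6 lines: uez szhy mooqh auk irbbv wxnag
Hunk 2: at line 3 remove [auk,irbbv] add [mjix,olua,ezetl] -> 7 lines: uez szhy mooqh mjix olua ezetl wxnag
Hunk 3: at line 2 remove [mooqh] add [kigwp,tmfgy] -> 8 lines: uez szhy kigwp tmfgy mjix olua ezetl wxnag
Hunk 4: at line 1 remove [kigwp,tmfgy,mjix] add [ngow,vmgk,iho] -> 8 lines: uez szhy ngow vmgk iho olua ezetl wxnag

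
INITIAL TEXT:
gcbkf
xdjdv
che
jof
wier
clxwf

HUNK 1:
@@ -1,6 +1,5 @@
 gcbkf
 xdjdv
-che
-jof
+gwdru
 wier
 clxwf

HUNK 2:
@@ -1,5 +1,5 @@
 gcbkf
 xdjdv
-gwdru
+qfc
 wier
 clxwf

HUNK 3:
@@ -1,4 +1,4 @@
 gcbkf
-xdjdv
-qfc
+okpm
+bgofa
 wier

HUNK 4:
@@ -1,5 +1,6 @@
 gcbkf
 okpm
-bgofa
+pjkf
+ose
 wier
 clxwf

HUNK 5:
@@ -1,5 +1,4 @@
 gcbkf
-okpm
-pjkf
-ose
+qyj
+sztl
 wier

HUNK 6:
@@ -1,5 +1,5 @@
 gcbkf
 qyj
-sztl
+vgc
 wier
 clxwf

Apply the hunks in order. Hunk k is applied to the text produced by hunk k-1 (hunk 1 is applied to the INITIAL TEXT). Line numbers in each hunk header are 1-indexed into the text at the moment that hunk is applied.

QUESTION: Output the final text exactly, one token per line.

Hunk 1: at line 1 remove [che,jof] add [gwdru] -> 5 lines: gcbkf xdjdv gwdru wier clxwf
Hunk 2: at line 1 remove [gwdru] add [qfc] -> 5 lines: gcbkf xdjdv qfc wier clxwf
Hunk 3: at line 1 remove [xdjdv,qfc] add [okpm,bgofa] -> 5 lines: gcbkf okpm bgofa wier clxwf
Hunk 4: at line 1 remove [bgofa] add [pjkf,ose] -> 6 lines: gcbkf okpm pjkf ose wier clxwf
Hunk 5: at line 1 remove [okpm,pjkf,ose] add [qyj,sztl] -> 5 lines: gcbkf qyj sztl wier clxwf
Hunk 6: at line 1 remove [sztl] add [vgc] -> 5 lines: gcbkf qyj vgc wier clxwf

Answer: gcbkf
qyj
vgc
wier
clxwf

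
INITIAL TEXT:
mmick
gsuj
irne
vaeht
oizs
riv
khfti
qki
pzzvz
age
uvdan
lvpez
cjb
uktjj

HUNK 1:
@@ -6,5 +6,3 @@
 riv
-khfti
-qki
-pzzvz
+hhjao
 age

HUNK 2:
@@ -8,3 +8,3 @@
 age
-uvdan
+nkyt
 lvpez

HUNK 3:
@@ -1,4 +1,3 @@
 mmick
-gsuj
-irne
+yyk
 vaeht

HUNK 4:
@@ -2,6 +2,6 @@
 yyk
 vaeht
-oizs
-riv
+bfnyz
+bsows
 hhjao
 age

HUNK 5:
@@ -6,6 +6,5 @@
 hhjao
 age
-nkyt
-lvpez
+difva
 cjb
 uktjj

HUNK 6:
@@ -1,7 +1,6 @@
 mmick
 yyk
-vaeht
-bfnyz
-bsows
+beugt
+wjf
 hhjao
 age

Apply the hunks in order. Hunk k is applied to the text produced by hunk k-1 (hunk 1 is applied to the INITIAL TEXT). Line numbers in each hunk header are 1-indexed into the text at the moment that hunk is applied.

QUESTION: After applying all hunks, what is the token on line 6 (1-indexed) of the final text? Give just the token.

Hunk 1: at line 6 remove [khfti,qki,pzzvz] add [hhjao] -> 12 lines: mmick gsuj irne vaeht oizs riv hhjao age uvdan lvpez cjb uktjj
Hunk 2: at line 8 remove [uvdan] add [nkyt] -> 12 lines: mmick gsuj irne vaeht oizs riv hhjao age nkyt lvpez cjb uktjj
Hunk 3: at line 1 remove [gsuj,irne] add [yyk] -> 11 lines: mmick yyk vaeht oizs riv hhjao age nkyt lvpez cjb uktjj
Hunk 4: at line 2 remove [oizs,riv] add [bfnyz,bsows] -> 11 lines: mmick yyk vaeht bfnyz bsows hhjao age nkyt lvpez cjb uktjj
Hunk 5: at line 6 remove [nkyt,lvpez] add [difva] -> 10 lines: mmick yyk vaeht bfnyz bsows hhjao age difva cjb uktjj
Hunk 6: at line 1 remove [vaeht,bfnyz,bsows] add [beugt,wjf] -> 9 lines: mmick yyk beugt wjf hhjao age difva cjb uktjj
Final line 6: age

Answer: age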